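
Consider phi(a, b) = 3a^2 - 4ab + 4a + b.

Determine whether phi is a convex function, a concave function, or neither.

neither

phi is quadratic, so its Hessian is the constant matrix H = [[6, -4], [-4, 0]].
det(H) = -16, tr(H) = 6.
det(H) < 0, so H is indefinite: neither convex nor concave.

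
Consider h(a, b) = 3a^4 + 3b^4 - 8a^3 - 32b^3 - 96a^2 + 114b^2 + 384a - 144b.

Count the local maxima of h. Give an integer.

h separates as a function of a plus a function of b, so ∇h=0 decouples.
∂h/∂a = 12(a - 4)(a - 2)(a + 4) = 0 at a ∈ {-4, 2, 4}; ∂h/∂b = 12(b - 4)(b - 3)(b - 1) = 0 at b ∈ {1, 3, 4}.
The Hessian is diagonal: diag(h_aa, h_bb). Second derivatives: h_aa(-4)=576, h_aa(2)=-144, h_aa(4)=192; h_bb(1)=72, h_bb(3)=-24, h_bb(4)=36.
Local maxima occur where both diagonal entries negative: (2, 3). Count: 1.

1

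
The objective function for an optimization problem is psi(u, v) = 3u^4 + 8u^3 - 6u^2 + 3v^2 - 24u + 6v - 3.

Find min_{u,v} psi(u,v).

-25

psi(u,v) separates as P(u) + Q(v) − 3, so its minimum is min P + min Q − 3.
P'(u) = 12(u - 1)(u + 1)(u + 2) vanishes at u ∈ {-2, -1, 1}; Q'(v) = 6v + 6 vanishes at v ∈ {-1}.
Local minima of P (where P''>0): P(-2)=8, P(1)=-19. Local minima of Q: Q(-1)=-3.
So the global minimum of psi is P(1) + Q(-1) − 3 = -19 − 3 − 3 = -25, attained at (1, -1).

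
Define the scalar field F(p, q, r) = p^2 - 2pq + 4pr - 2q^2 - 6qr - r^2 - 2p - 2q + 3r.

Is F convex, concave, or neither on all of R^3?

F is quadratic, so its Hessian is the constant matrix H = [[2, -2, 4], [-2, -4, -6], [4, -6, -2]].
Leading principal minors: 2, -12, 112.
Neither pattern holds ⇒ H is indefinite ⇒ neither convex nor concave.

neither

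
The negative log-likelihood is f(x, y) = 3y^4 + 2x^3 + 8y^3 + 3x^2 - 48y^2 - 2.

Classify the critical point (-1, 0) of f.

The mixed partial ∂²f/∂x∂y is 0, so the Hessian at any point is diag(f_xx, f_yy) = diag(6(2x + 1), 12(3y^2 + 4y - 8)).
At (-1, 0): H = diag(-6, -96).
Both eigenvalues are negative, so H is negative definite: a local maximum.

local maximum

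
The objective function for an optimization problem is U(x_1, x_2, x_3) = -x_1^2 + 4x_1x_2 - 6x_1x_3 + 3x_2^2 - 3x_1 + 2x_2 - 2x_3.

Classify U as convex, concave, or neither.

U is quadratic, so its Hessian is the constant matrix H = [[-2, 4, -6], [4, 6, 0], [-6, 0, 0]].
Leading principal minors: -2, -28, -216.
Neither pattern holds ⇒ H is indefinite ⇒ neither convex nor concave.

neither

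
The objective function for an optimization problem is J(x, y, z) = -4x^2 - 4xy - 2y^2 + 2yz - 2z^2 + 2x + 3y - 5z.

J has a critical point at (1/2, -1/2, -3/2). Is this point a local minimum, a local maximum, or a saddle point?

The Hessian is constant: H = [[-8, -4, 0], [-4, -4, 2], [0, 2, -4]].
Leading principal minors: Δ₁ = -8, Δ₂ = 16, Δ₃ = -32.
The minors alternate sign starting negative (−, +, −), so H is negative definite: a local maximum.

local maximum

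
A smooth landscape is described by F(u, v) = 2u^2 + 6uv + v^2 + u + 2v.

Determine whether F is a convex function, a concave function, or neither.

neither

F is quadratic, so its Hessian is the constant matrix H = [[4, 6], [6, 2]].
det(H) = -28, tr(H) = 6.
det(H) < 0, so H is indefinite: neither convex nor concave.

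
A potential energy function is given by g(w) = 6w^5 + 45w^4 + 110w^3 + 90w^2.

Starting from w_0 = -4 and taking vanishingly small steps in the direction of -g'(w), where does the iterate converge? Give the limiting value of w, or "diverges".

diverges

g'(w) = 30w(w + 1)(w + 2)(w + 3), so g'(-4) = 720.
Gradient descent moves in the -g' direction, i.e. w is decreasing.
There is no critical point below w=-4, and g' keeps the same sign, so the iterate runs off to −∞.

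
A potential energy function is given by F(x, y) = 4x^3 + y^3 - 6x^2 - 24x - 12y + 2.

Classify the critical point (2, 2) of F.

The mixed partial ∂²F/∂x∂y is 0, so the Hessian at any point is diag(F_xx, F_yy) = diag(12(2x - 1), 6y).
At (2, 2): H = diag(36, 12).
Both eigenvalues are positive, so H is positive definite: a local minimum.

local minimum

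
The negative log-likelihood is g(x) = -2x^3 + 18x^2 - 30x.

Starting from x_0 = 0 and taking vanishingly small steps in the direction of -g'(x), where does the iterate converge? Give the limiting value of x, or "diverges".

1

g'(x) = -6(x - 5)(x - 1), so g'(0) = -30.
Gradient descent moves in the -g' direction, i.e. x is increasing.
The nearest critical point in that direction is x = 1, where g'' = 24 > 0 (a local minimum). The iterate converges there.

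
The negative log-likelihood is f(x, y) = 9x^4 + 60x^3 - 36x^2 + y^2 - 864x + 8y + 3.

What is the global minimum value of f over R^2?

-1261

f(x,y) separates as P(x) + Q(y) + 3, so its minimum is min P + min Q + 3.
P'(x) = 36(x - 2)(x + 3)(x + 4) vanishes at x ∈ {-4, -3, 2}; Q'(y) = 2y + 8 vanishes at y ∈ {-4}.
Local minima of P (where P''>0): P(-4)=1344, P(2)=-1248. Local minima of Q: Q(-4)=-16.
So the global minimum of f is P(2) + Q(-4) + 3 = -1248 − 16 + 3 = -1261, attained at (2, -4).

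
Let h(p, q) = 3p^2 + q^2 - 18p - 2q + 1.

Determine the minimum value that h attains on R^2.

-27

h(p,q) separates as A(p) + B(q) + 1, so its minimum is min A + min B + 1.
A'(p) = 6p - 18 vanishes at p ∈ {3}; B'(q) = 2q - 2 vanishes at q ∈ {1}.
Local minima of A (where A''>0): A(3)=-27. Local minima of B: B(1)=-1.
So the global minimum of h is A(3) + B(1) + 1 = -27 − 1 + 1 = -27, attained at (3, 1).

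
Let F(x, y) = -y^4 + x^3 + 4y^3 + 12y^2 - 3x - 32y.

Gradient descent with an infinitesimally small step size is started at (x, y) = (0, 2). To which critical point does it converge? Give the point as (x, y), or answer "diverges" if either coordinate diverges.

F is separable, so gradient descent decouples: x follows -∂F/∂x, y follows -∂F/∂y.
∂F/∂x = 3(x - 1)(x + 1); at x=0 this is -3, so x increases.
∂F/∂y = -4(y - 4)(y - 1)(y + 2); at y=2 this is 32, so y decreases.
x converges to its nearest critical value 1 (a local min of the x-part); y converges to 1. The iterate converges to (1, 1).

(1, 1)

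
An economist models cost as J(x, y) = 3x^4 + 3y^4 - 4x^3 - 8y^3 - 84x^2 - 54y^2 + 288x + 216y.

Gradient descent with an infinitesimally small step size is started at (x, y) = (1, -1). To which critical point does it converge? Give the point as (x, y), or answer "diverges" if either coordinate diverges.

J is separable, so gradient descent decouples: x follows -∂J/∂x, y follows -∂J/∂y.
∂J/∂x = 12(x - 3)(x - 2)(x + 4); at x=1 this is 120, so x decreases.
∂J/∂y = 12(y - 3)(y - 2)(y + 3); at y=-1 this is 288, so y decreases.
x converges to its nearest critical value -4 (a local min of the x-part); y converges to -3. The iterate converges to (-4, -3).

(-4, -3)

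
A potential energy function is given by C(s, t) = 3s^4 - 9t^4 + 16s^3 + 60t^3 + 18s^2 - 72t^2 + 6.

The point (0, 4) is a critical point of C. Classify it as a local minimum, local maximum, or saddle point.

saddle point

The mixed partial ∂²C/∂s∂t is 0, so the Hessian at any point is diag(C_ss, C_tt) = diag(12(3s^2 + 8s + 3), 36(-3t^2 + 10t - 4)).
At (0, 4): H = diag(36, -432).
The eigenvalues have opposite signs, so H is indefinite: a saddle point.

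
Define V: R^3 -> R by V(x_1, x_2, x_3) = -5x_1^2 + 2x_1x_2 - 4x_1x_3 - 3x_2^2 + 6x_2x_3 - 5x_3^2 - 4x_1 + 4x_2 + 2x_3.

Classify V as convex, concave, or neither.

V is quadratic, so its Hessian is the constant matrix H = [[-10, 2, -4], [2, -6, 6], [-4, 6, -10]].
Leading principal minors: -10, 56, -200.
Signs alternate −, +, − ⇒ H ≺ 0 ⇒ concave.

concave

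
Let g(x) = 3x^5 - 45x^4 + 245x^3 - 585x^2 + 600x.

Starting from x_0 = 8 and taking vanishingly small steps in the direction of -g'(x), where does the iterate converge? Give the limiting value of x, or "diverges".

5

g'(x) = 15(x - 5)(x - 4)(x - 2)(x - 1), so g'(8) = 7560.
Gradient descent moves in the -g' direction, i.e. x is decreasing.
The nearest critical point in that direction is x = 5, where g'' = 180 > 0 (a local minimum). The iterate converges there.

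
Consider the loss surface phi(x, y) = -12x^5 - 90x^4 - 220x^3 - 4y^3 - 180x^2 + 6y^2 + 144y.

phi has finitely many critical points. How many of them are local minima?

2

phi separates as a function of x plus a function of y, so ∇phi=0 decouples.
∂phi/∂x = -60x(x + 1)(x + 2)(x + 3) = 0 at x ∈ {-3, -2, -1, 0}; ∂phi/∂y = -12(y - 4)(y + 3) = 0 at y ∈ {-3, 4}.
The Hessian is diagonal: diag(phi_xx, phi_yy). Second derivatives: phi_xx(-3)=360, phi_xx(-2)=-120, phi_xx(-1)=120, phi_xx(0)=-360; phi_yy(-3)=84, phi_yy(4)=-84.
Local minima occur where both diagonal entries positive: (-3, -3), (-1, -3). Count: 2.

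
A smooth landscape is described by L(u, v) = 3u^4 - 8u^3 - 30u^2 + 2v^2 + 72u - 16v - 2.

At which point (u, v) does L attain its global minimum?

(-2, 4)

L(u,v) separates as P(u) + Q(v) − 2, so its minimum is min P + min Q − 2.
P'(u) = 12(u - 3)(u - 1)(u + 2) vanishes at u ∈ {-2, 1, 3}; Q'(v) = 4v - 16 vanishes at v ∈ {4}.
Local minima of P (where P''>0): P(-2)=-152, P(3)=-27. Local minima of Q: Q(4)=-32.
So the global minimum of L is P(-2) + Q(4) − 2 = -152 − 32 − 2 = -186, attained at (-2, 4).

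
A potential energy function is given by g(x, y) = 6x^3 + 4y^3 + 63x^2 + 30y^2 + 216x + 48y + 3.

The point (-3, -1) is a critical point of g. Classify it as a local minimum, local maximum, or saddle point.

The mixed partial ∂²g/∂x∂y is 0, so the Hessian at any point is diag(g_xx, g_yy) = diag(18(2x + 7), 12(2y + 5)).
At (-3, -1): H = diag(18, 36).
Both eigenvalues are positive, so H is positive definite: a local minimum.

local minimum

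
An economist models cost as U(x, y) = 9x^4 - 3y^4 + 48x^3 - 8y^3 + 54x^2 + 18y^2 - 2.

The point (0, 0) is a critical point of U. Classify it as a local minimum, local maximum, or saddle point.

The mixed partial ∂²U/∂x∂y is 0, so the Hessian at any point is diag(U_xx, U_yy) = diag(36(3x^2 + 8x + 3), 12(-3y^2 - 4y + 3)).
At (0, 0): H = diag(108, 36).
Both eigenvalues are positive, so H is positive definite: a local minimum.

local minimum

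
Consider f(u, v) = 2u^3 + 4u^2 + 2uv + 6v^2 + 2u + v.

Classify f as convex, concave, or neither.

The term 2u^3 is cubic, so the Hessian is not constant.
∂²f/∂u² = 12u + 8, which takes both signs as u varies (negative for sufficiently negative u). A diagonal entry of the Hessian changing sign means the Hessian is neither positive- nor negative-semidefinite on all of R^2.

neither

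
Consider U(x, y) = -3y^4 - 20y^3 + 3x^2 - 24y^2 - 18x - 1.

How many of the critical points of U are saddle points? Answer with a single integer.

U separates as a function of x plus a function of y, so ∇U=0 decouples.
∂U/∂x = 6(x - 3) = 0 at x ∈ {3}; ∂U/∂y = -12y(y + 1)(y + 4) = 0 at y ∈ {-4, -1, 0}.
The Hessian is diagonal: diag(U_xx, U_yy). Second derivatives: U_xx(3)=6; U_yy(-4)=-144, U_yy(-1)=36, U_yy(0)=-48.
Saddle points occur where the two diagonal entries have opposite signs: (3, -4), (3, 0). Count: 2.

2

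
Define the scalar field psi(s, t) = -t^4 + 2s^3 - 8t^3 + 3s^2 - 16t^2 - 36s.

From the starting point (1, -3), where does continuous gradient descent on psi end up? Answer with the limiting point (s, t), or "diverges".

(2, -2)

psi is separable, so gradient descent decouples: s follows -∂psi/∂s, t follows -∂psi/∂t.
∂psi/∂s = 6(s - 2)(s + 3); at s=1 this is -24, so s increases.
∂psi/∂t = -4t(t + 2)(t + 4); at t=-3 this is -12, so t increases.
s converges to its nearest critical value 2 (a local min of the s-part); t converges to -2. The iterate converges to (2, -2).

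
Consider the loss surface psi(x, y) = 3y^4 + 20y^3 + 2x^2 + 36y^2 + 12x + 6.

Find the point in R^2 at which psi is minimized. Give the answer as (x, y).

(-3, 0)

psi(x,y) separates as P(x) + Q(y) + 6, so its minimum is min P + min Q + 6.
P'(x) = 4x + 12 vanishes at x ∈ {-3}; Q'(y) = 12y(y + 2)(y + 3) vanishes at y ∈ {-3, -2, 0}.
Local minima of P (where P''>0): P(-3)=-18. Local minima of Q: Q(-3)=27, Q(0)=0.
So the global minimum of psi is P(-3) + Q(0) + 6 = -18 + 0 + 6 = -12, attained at (-3, 0).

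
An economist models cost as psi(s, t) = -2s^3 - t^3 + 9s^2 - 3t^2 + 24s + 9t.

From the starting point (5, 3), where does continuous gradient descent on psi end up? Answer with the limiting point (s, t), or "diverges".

diverges

psi is separable, so gradient descent decouples: s follows -∂psi/∂s, t follows -∂psi/∂t.
∂psi/∂s = -6(s - 4)(s + 1); at s=5 this is -36, so s increases.
∂psi/∂t = -3(t - 1)(t + 3); at t=3 this is -36, so t increases.
The s-coordinate has no critical point in that direction and runs off to infinity.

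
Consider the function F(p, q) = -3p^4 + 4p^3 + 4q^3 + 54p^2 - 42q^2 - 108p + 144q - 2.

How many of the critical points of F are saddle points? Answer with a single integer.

F separates as a function of p plus a function of q, so ∇F=0 decouples.
∂F/∂p = -12(p - 3)(p - 1)(p + 3) = 0 at p ∈ {-3, 1, 3}; ∂F/∂q = 12(q - 4)(q - 3) = 0 at q ∈ {3, 4}.
The Hessian is diagonal: diag(F_pp, F_qq). Second derivatives: F_pp(-3)=-288, F_pp(1)=96, F_pp(3)=-144; F_qq(3)=-12, F_qq(4)=12.
Saddle points occur where the two diagonal entries have opposite signs: (-3, 4), (1, 3), (3, 4). Count: 3.

3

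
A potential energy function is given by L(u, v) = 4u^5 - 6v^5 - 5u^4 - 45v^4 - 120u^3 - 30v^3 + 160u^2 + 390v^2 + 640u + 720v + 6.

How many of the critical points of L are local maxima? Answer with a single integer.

4

L separates as a function of u plus a function of v, so ∇L=0 decouples.
∂L/∂u = 20(u - 4)(u - 2)(u + 1)(u + 4) = 0 at u ∈ {-4, -1, 2, 4}; ∂L/∂v = -30(v - 2)(v + 1)(v + 3)(v + 4) = 0 at v ∈ {-4, -3, -1, 2}.
The Hessian is diagonal: diag(L_uu, L_vv). Second derivatives: L_uu(-4)=-2880, L_uu(-1)=900, L_uu(2)=-720, L_uu(4)=1600; L_vv(-4)=540, L_vv(-3)=-300, L_vv(-1)=540, L_vv(2)=-2700.
Local maxima occur where both diagonal entries negative: (-4, -3), (-4, 2), (2, -3), (2, 2). Count: 4.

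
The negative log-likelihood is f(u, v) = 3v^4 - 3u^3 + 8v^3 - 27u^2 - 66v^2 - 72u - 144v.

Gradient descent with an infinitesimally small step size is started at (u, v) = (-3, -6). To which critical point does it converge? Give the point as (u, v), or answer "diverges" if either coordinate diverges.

f is separable, so gradient descent decouples: u follows -∂f/∂u, v follows -∂f/∂v.
∂f/∂u = -9(u + 2)(u + 4); at u=-3 this is 9, so u decreases.
∂f/∂v = 12(v - 3)(v + 1)(v + 4); at v=-6 this is -1080, so v increases.
u converges to its nearest critical value -4 (a local min of the u-part); v converges to -4. The iterate converges to (-4, -4).

(-4, -4)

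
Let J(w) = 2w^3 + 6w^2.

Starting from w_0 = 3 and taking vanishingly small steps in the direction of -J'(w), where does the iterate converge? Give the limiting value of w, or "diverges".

0

J'(w) = 6w(w + 2), so J'(3) = 90.
Gradient descent moves in the -J' direction, i.e. w is decreasing.
The nearest critical point in that direction is w = 0, where J'' = 12 > 0 (a local minimum). The iterate converges there.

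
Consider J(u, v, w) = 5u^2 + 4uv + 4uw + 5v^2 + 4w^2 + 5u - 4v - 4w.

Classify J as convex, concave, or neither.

J is quadratic, so its Hessian is the constant matrix H = [[10, 4, 4], [4, 10, 0], [4, 0, 8]].
Leading principal minors: 10, 84, 512.
All positive ⇒ H ≻ 0 ⇒ convex.

convex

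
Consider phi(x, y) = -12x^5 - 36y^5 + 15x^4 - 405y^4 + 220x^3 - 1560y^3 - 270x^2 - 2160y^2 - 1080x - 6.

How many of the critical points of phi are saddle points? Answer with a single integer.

8

phi separates as a function of x plus a function of y, so ∇phi=0 decouples.
∂phi/∂x = -60(x - 3)(x - 2)(x + 1)(x + 3) = 0 at x ∈ {-3, -1, 2, 3}; ∂phi/∂y = -180y(y + 2)(y + 3)(y + 4) = 0 at y ∈ {-4, -3, -2, 0}.
The Hessian is diagonal: diag(phi_xx, phi_yy). Second derivatives: phi_xx(-3)=3600, phi_xx(-1)=-1440, phi_xx(2)=900, phi_xx(3)=-1440; phi_yy(-4)=1440, phi_yy(-3)=-540, phi_yy(-2)=720, phi_yy(0)=-4320.
Saddle points occur where the two diagonal entries have opposite signs: (-3, -3), (-3, 0), (-1, -4), (-1, -2), (2, -3), (2, 0), (3, -4), (3, -2). Count: 8.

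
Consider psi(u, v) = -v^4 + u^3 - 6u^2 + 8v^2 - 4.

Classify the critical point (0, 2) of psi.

The mixed partial ∂²psi/∂u∂v is 0, so the Hessian at any point is diag(psi_uu, psi_vv) = diag(6(u - 2), 4(-3v^2 + 4)).
At (0, 2): H = diag(-12, -32).
Both eigenvalues are negative, so H is negative definite: a local maximum.

local maximum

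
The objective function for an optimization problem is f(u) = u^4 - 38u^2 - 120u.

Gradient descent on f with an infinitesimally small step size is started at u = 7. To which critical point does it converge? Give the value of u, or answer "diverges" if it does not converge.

5

f'(u) = 4(u - 5)(u + 2)(u + 3), so f'(7) = 720.
Gradient descent moves in the -f' direction, i.e. u is decreasing.
The nearest critical point in that direction is u = 5, where f'' = 224 > 0 (a local minimum). The iterate converges there.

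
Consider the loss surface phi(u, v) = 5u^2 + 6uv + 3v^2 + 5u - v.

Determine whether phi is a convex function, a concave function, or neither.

phi is quadratic, so its Hessian is the constant matrix H = [[10, 6], [6, 6]].
det(H) = 24, tr(H) = 16.
det(H) > 0 and tr(H) > 0, so H is positive definite everywhere: convex.

convex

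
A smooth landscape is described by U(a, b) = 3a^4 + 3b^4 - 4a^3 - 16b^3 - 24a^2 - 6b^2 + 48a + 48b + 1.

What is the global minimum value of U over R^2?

-271

U(a,b) separates as P(a) + Q(b) + 1, so its minimum is min P + min Q + 1.
P'(a) = 12(a - 2)(a - 1)(a + 2) vanishes at a ∈ {-2, 1, 2}; Q'(b) = 12(b - 4)(b - 1)(b + 1) vanishes at b ∈ {-1, 1, 4}.
Local minima of P (where P''>0): P(-2)=-112, P(2)=16. Local minima of Q: Q(-1)=-35, Q(4)=-160.
So the global minimum of U is P(-2) + Q(4) + 1 = -112 − 160 + 1 = -271, attained at (-2, 4).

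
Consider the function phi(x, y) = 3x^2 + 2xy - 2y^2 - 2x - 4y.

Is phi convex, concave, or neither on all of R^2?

neither

phi is quadratic, so its Hessian is the constant matrix H = [[6, 2], [2, -4]].
det(H) = -28, tr(H) = 2.
det(H) < 0, so H is indefinite: neither convex nor concave.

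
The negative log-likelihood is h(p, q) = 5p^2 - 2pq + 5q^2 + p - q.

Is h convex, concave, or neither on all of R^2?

h is quadratic, so its Hessian is the constant matrix H = [[10, -2], [-2, 10]].
det(H) = 96, tr(H) = 20.
det(H) > 0 and tr(H) > 0, so H is positive definite everywhere: convex.

convex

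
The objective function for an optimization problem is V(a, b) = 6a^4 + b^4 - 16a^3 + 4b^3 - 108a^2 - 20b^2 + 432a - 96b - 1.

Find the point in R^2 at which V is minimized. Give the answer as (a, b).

(-3, 3)

V(a,b) separates as P(a) + Q(b) − 1, so its minimum is min P + min Q − 1.
P'(a) = 24(a - 3)(a - 2)(a + 3) vanishes at a ∈ {-3, 2, 3}; Q'(b) = 4(b - 3)(b + 2)(b + 4) vanishes at b ∈ {-4, -2, 3}.
Local minima of P (where P''>0): P(-3)=-1350, P(3)=378. Local minima of Q: Q(-4)=64, Q(3)=-279.
So the global minimum of V is P(-3) + Q(3) − 1 = -1350 − 279 − 1 = -1630, attained at (-3, 3).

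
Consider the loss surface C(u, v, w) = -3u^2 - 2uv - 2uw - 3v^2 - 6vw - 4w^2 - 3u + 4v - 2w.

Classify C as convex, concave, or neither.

C is quadratic, so its Hessian is the constant matrix H = [[-6, -2, -2], [-2, -6, -6], [-2, -6, -8]].
Leading principal minors: -6, 32, -64.
Signs alternate −, +, − ⇒ H ≺ 0 ⇒ concave.

concave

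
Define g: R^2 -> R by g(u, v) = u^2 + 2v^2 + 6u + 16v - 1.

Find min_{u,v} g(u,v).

-42

g(u,v) separates as P(u) + Q(v) − 1, so its minimum is min P + min Q − 1.
P'(u) = 2u + 6 vanishes at u ∈ {-3}; Q'(v) = 4v + 16 vanishes at v ∈ {-4}.
Local minima of P (where P''>0): P(-3)=-9. Local minima of Q: Q(-4)=-32.
So the global minimum of g is P(-3) + Q(-4) − 1 = -9 − 32 − 1 = -42, attained at (-3, -4).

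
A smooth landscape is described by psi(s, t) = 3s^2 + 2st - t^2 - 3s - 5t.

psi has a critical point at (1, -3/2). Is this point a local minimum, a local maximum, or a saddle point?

The Hessian of psi is constant: H = [[6, 2], [2, -2]].
det(H) = 6·(-2) − 2² = -16.
Since det(H) < 0, H is indefinite and the critical point is a saddle point.

saddle point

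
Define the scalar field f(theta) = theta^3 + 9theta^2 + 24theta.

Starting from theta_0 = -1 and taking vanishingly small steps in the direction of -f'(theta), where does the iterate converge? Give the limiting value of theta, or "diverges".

-2

f'(theta) = 3(theta + 2)(theta + 4), so f'(-1) = 9.
Gradient descent moves in the -f' direction, i.e. theta is decreasing.
The nearest critical point in that direction is theta = -2, where f'' = 6 > 0 (a local minimum). The iterate converges there.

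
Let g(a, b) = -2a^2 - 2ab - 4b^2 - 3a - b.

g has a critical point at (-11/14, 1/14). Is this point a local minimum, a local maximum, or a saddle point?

local maximum

The Hessian of g is constant: H = [[-4, -2], [-2, -8]].
det(H) = (-4)·(-8) − (-2)² = 28.
det(H) > 0 and tr(H) = -12 < 0, so H is negative definite and the point is a local maximum.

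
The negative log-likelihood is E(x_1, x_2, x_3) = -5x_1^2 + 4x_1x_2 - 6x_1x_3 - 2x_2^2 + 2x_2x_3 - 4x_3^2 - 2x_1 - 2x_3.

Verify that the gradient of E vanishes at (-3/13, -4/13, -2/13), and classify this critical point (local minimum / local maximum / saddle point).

∇E = (-10x_1 + 4x_2 - 6x_3 - 2, 4x_1 - 4x_2 + 2x_3, -6x_1 + 2x_2 - 8x_3 - 2); substituting (-3/13, -4/13, -2/13) gives ∇E = (0, 0, 0), so (-3/13, -4/13, -2/13) is indeed a critical point.
The Hessian is constant: H = [[-10, 4, -6], [4, -4, 2], [-6, 2, -8]].
Leading principal minors: Δ₁ = -10, Δ₂ = 24, Δ₃ = -104.
The minors alternate sign starting negative (−, +, −), so H is negative definite: a local maximum.

local maximum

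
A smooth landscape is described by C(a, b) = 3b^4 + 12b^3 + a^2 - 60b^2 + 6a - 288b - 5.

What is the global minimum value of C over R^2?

-851

C(a,b) separates as P(a) + Q(b) − 5, so its minimum is min P + min Q − 5.
P'(a) = 2a + 6 vanishes at a ∈ {-3}; Q'(b) = 12(b - 3)(b + 2)(b + 4) vanishes at b ∈ {-4, -2, 3}.
Local minima of P (where P''>0): P(-3)=-9. Local minima of Q: Q(-4)=192, Q(3)=-837.
So the global minimum of C is P(-3) + Q(3) − 5 = -9 − 837 − 5 = -851, attained at (-3, 3).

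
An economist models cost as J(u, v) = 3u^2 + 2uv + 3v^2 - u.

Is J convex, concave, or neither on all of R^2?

J is quadratic, so its Hessian is the constant matrix H = [[6, 2], [2, 6]].
det(H) = 32, tr(H) = 12.
det(H) > 0 and tr(H) > 0, so H is positive definite everywhere: convex.

convex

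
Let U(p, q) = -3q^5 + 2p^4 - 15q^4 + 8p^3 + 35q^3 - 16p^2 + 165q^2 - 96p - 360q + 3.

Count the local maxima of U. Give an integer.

U separates as a function of p plus a function of q, so ∇U=0 decouples.
∂U/∂p = 8(p - 2)(p + 2)(p + 3) = 0 at p ∈ {-3, -2, 2}; ∂U/∂q = -15(q - 2)(q - 1)(q + 3)(q + 4) = 0 at q ∈ {-4, -3, 1, 2}.
The Hessian is diagonal: diag(U_pp, U_qq). Second derivatives: U_pp(-3)=40, U_pp(-2)=-32, U_pp(2)=160; U_qq(-4)=450, U_qq(-3)=-300, U_qq(1)=300, U_qq(2)=-450.
Local maxima occur where both diagonal entries negative: (-2, -3), (-2, 2). Count: 2.

2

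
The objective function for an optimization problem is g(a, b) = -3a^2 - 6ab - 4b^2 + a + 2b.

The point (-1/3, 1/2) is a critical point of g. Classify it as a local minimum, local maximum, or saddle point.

local maximum

The Hessian of g is constant: H = [[-6, -6], [-6, -8]].
det(H) = (-6)·(-8) − (-6)² = 12.
det(H) > 0 and tr(H) = -14 < 0, so H is negative definite and the point is a local maximum.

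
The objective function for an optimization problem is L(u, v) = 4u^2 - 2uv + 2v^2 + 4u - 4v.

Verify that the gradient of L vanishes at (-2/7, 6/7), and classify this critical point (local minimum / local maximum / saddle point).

∇L = (8u - 2v + 4, -2u + 4v - 4); substituting (-2/7, 6/7) gives ∇L = (0, 0), so (-2/7, 6/7) is indeed a critical point.
The Hessian of L is constant: H = [[8, -2], [-2, 4]].
det(H) = 8·4 − (-2)² = 28.
det(H) > 0 and tr(H) = 12 > 0, so H is positive definite and the point is a local minimum.

local minimum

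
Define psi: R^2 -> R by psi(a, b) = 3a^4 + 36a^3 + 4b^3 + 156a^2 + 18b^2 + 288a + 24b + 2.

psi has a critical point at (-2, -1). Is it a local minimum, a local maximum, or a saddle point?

The mixed partial ∂²psi/∂a∂b is 0, so the Hessian at any point is diag(psi_aa, psi_bb) = diag(12(3a^2 + 18a + 26), 12(2b + 3)).
At (-2, -1): H = diag(24, 12).
Both eigenvalues are positive, so H is positive definite: a local minimum.

local minimum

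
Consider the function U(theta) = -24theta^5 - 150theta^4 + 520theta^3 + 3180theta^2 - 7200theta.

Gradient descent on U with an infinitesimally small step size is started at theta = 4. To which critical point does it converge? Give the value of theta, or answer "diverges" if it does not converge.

U'(theta) = -120(theta - 3)(theta - 1)(theta + 4)(theta + 5), so U'(4) = -25920.
Gradient descent moves in the -U' direction, i.e. theta is increasing.
There is no critical point above theta=4, and U' keeps the same sign, so the iterate runs off to +∞.

diverges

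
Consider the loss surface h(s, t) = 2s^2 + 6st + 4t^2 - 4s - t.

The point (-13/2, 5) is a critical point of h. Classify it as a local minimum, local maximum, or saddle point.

The Hessian of h is constant: H = [[4, 6], [6, 8]].
det(H) = 4·8 − 6² = -4.
Since det(H) < 0, H is indefinite and the critical point is a saddle point.

saddle point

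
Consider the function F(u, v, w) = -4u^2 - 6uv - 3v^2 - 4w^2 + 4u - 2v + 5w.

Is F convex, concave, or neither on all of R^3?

F is quadratic, so its Hessian is the constant matrix H = [[-8, -6, 0], [-6, -6, 0], [0, 0, -8]].
Leading principal minors: -8, 12, -96.
Signs alternate −, +, − ⇒ H ≺ 0 ⇒ concave.

concave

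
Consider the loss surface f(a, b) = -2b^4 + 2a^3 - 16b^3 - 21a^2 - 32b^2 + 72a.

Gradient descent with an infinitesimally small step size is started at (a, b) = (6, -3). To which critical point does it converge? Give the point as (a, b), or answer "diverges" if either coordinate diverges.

f is separable, so gradient descent decouples: a follows -∂f/∂a, b follows -∂f/∂b.
∂f/∂a = 6(a - 4)(a - 3); at a=6 this is 36, so a decreases.
∂f/∂b = -8b(b + 2)(b + 4); at b=-3 this is -24, so b increases.
a converges to its nearest critical value 4 (a local min of the a-part); b converges to -2. The iterate converges to (4, -2).

(4, -2)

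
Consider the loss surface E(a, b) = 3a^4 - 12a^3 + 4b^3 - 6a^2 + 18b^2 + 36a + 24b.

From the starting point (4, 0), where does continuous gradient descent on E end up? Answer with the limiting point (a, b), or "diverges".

(3, -1)

E is separable, so gradient descent decouples: a follows -∂E/∂a, b follows -∂E/∂b.
∂E/∂a = 12(a - 3)(a - 1)(a + 1); at a=4 this is 180, so a decreases.
∂E/∂b = 12(b + 1)(b + 2); at b=0 this is 24, so b decreases.
a converges to its nearest critical value 3 (a local min of the a-part); b converges to -1. The iterate converges to (3, -1).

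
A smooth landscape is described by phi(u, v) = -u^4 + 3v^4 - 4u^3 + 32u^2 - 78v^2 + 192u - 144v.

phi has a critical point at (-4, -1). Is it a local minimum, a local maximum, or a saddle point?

The mixed partial ∂²phi/∂u∂v is 0, so the Hessian at any point is diag(phi_uu, phi_vv) = diag(4(-3u^2 - 6u + 16), 12(3v^2 - 13)).
At (-4, -1): H = diag(-32, -120).
Both eigenvalues are negative, so H is negative definite: a local maximum.

local maximum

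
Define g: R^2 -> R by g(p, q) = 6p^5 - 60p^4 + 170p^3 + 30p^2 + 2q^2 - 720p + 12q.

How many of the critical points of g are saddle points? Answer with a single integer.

g separates as a function of p plus a function of q, so ∇g=0 decouples.
∂g/∂p = 30(p - 4)(p - 3)(p - 2)(p + 1) = 0 at p ∈ {-1, 2, 3, 4}; ∂g/∂q = 4(q + 3) = 0 at q ∈ {-3}.
The Hessian is diagonal: diag(g_pp, g_qq). Second derivatives: g_pp(-1)=-1800, g_pp(2)=180, g_pp(3)=-120, g_pp(4)=300; g_qq(-3)=4.
Saddle points occur where the two diagonal entries have opposite signs: (-1, -3), (3, -3). Count: 2.

2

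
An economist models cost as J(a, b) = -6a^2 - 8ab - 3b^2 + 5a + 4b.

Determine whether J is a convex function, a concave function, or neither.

J is quadratic, so its Hessian is the constant matrix H = [[-12, -8], [-8, -6]].
det(H) = 8, tr(H) = -18.
det(H) > 0 and tr(H) < 0, so H is negative definite everywhere: concave.

concave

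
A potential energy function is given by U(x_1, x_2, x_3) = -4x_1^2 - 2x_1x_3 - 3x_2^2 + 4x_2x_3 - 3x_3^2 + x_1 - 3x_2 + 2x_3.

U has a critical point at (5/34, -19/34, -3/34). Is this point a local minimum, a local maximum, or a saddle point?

local maximum

The Hessian is constant: H = [[-8, 0, -2], [0, -6, 4], [-2, 4, -6]].
Leading principal minors: Δ₁ = -8, Δ₂ = 48, Δ₃ = -136.
The minors alternate sign starting negative (−, +, −), so H is negative definite: a local maximum.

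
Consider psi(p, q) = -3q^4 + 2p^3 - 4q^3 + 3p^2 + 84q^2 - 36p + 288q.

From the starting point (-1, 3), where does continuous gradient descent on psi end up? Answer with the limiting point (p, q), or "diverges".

(2, -2)

psi is separable, so gradient descent decouples: p follows -∂psi/∂p, q follows -∂psi/∂q.
∂psi/∂p = 6(p - 2)(p + 3); at p=-1 this is -36, so p increases.
∂psi/∂q = -12(q - 4)(q + 2)(q + 3); at q=3 this is 360, so q decreases.
p converges to its nearest critical value 2 (a local min of the p-part); q converges to -2. The iterate converges to (2, -2).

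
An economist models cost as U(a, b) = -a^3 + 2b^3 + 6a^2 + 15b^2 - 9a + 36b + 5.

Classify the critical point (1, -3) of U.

The mixed partial ∂²U/∂a∂b is 0, so the Hessian at any point is diag(U_aa, U_bb) = diag(6(-a + 2), 6(2b + 5)).
At (1, -3): H = diag(6, -6).
The eigenvalues have opposite signs, so H is indefinite: a saddle point.

saddle point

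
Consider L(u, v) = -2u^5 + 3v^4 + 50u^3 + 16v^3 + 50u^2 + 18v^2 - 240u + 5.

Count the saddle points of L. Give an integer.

6

L separates as a function of u plus a function of v, so ∇L=0 decouples.
∂L/∂u = -10(u - 4)(u - 1)(u + 2)(u + 3) = 0 at u ∈ {-3, -2, 1, 4}; ∂L/∂v = 12v(v + 1)(v + 3) = 0 at v ∈ {-3, -1, 0}.
The Hessian is diagonal: diag(L_uu, L_vv). Second derivatives: L_uu(-3)=280, L_uu(-2)=-180, L_uu(1)=360, L_uu(4)=-1260; L_vv(-3)=72, L_vv(-1)=-24, L_vv(0)=36.
Saddle points occur where the two diagonal entries have opposite signs: (-3, -1), (-2, -3), (-2, 0), (1, -1), (4, -3), (4, 0). Count: 6.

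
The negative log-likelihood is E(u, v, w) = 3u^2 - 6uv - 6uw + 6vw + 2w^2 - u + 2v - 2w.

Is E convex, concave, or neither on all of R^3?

E is quadratic, so its Hessian is the constant matrix H = [[6, -6, -6], [-6, 0, 6], [-6, 6, 4]].
Leading principal minors: 6, -36, 72.
Neither pattern holds ⇒ H is indefinite ⇒ neither convex nor concave.

neither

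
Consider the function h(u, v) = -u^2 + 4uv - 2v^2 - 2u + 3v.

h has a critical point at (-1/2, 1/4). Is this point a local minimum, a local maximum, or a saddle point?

saddle point

The Hessian of h is constant: H = [[-2, 4], [4, -4]].
det(H) = (-2)·(-4) − 4² = -8.
Since det(H) < 0, H is indefinite and the critical point is a saddle point.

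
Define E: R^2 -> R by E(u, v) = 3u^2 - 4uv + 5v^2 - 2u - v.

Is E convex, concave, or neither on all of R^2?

E is quadratic, so its Hessian is the constant matrix H = [[6, -4], [-4, 10]].
det(H) = 44, tr(H) = 16.
det(H) > 0 and tr(H) > 0, so H is positive definite everywhere: convex.

convex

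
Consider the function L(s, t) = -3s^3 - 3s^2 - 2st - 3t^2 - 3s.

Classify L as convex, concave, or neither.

The term -3s^3 is cubic, so the Hessian is not constant.
∂²L/∂s² = -18s - 6, which takes both signs as s varies (negative for sufficiently large s). A diagonal entry of the Hessian changing sign means the Hessian is neither positive- nor negative-semidefinite on all of R^2.

neither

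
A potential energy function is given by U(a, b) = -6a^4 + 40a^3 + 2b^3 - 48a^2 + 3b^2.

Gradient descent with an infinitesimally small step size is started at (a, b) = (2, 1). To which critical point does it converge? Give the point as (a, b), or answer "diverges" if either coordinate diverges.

(1, 0)

U is separable, so gradient descent decouples: a follows -∂U/∂a, b follows -∂U/∂b.
∂U/∂a = -24a(a - 4)(a - 1); at a=2 this is 96, so a decreases.
∂U/∂b = 6b(b + 1); at b=1 this is 12, so b decreases.
a converges to its nearest critical value 1 (a local min of the a-part); b converges to 0. The iterate converges to (1, 0).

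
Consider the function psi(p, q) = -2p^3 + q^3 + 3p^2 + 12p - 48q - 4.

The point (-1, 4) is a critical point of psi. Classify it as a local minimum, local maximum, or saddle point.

local minimum

The mixed partial ∂²psi/∂p∂q is 0, so the Hessian at any point is diag(psi_pp, psi_qq) = diag(6(-2p + 1), 6q).
At (-1, 4): H = diag(18, 24).
Both eigenvalues are positive, so H is positive definite: a local minimum.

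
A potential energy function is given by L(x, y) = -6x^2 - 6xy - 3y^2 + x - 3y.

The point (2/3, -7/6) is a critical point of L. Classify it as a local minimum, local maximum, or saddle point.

The Hessian of L is constant: H = [[-12, -6], [-6, -6]].
det(H) = (-12)·(-6) − (-6)² = 36.
det(H) > 0 and tr(H) = -18 < 0, so H is negative definite and the point is a local maximum.

local maximum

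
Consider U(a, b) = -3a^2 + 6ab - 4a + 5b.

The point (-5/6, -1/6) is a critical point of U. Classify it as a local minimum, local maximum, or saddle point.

The Hessian of U is constant: H = [[-6, 6], [6, 0]].
det(H) = (-6)·0 − 6² = -36.
Since det(H) < 0, H is indefinite and the critical point is a saddle point.

saddle point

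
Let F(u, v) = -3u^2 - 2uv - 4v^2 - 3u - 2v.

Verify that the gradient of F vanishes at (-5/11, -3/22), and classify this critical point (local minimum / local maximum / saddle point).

∇F = (-6u - 2v - 3, -2u - 8v - 2); substituting (-5/11, -3/22) gives ∇F = (0, 0), so (-5/11, -3/22) is indeed a critical point.
The Hessian of F is constant: H = [[-6, -2], [-2, -8]].
det(H) = (-6)·(-8) − (-2)² = 44.
det(H) > 0 and tr(H) = -14 < 0, so H is negative definite and the point is a local maximum.

local maximum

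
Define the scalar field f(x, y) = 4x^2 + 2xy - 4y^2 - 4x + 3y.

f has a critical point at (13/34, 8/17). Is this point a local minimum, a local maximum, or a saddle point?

saddle point

The Hessian of f is constant: H = [[8, 2], [2, -8]].
det(H) = 8·(-8) − 2² = -68.
Since det(H) < 0, H is indefinite and the critical point is a saddle point.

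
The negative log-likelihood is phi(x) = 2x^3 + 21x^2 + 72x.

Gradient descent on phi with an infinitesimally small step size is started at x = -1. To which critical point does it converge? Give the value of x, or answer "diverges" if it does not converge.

phi'(x) = 6(x + 3)(x + 4), so phi'(-1) = 36.
Gradient descent moves in the -phi' direction, i.e. x is decreasing.
The nearest critical point in that direction is x = -3, where phi'' = 6 > 0 (a local minimum). The iterate converges there.

-3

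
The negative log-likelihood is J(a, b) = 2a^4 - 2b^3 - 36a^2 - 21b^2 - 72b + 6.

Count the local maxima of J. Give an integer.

1

J separates as a function of a plus a function of b, so ∇J=0 decouples.
∂J/∂a = 8a(a - 3)(a + 3) = 0 at a ∈ {-3, 0, 3}; ∂J/∂b = -6(b + 3)(b + 4) = 0 at b ∈ {-4, -3}.
The Hessian is diagonal: diag(J_aa, J_bb). Second derivatives: J_aa(-3)=144, J_aa(0)=-72, J_aa(3)=144; J_bb(-4)=6, J_bb(-3)=-6.
Local maxima occur where both diagonal entries negative: (0, -3). Count: 1.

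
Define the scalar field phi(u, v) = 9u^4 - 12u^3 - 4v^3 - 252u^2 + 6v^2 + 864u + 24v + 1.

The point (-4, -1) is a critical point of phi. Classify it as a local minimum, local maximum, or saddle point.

local minimum

The mixed partial ∂²phi/∂u∂v is 0, so the Hessian at any point is diag(phi_uu, phi_vv) = diag(36(3u^2 - 2u - 14), 12(-2v + 1)).
At (-4, -1): H = diag(1512, 36).
Both eigenvalues are positive, so H is positive definite: a local minimum.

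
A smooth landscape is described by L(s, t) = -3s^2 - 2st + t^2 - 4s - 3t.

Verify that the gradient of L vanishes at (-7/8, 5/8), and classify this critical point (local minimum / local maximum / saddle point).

∇L = (-6s - 2t - 4, -2s + 2t - 3); substituting (-7/8, 5/8) gives ∇L = (0, 0), so (-7/8, 5/8) is indeed a critical point.
The Hessian of L is constant: H = [[-6, -2], [-2, 2]].
det(H) = (-6)·2 − (-2)² = -16.
Since det(H) < 0, H is indefinite and the critical point is a saddle point.

saddle point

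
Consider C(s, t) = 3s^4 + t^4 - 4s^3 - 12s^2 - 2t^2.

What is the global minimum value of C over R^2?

C(s,t) separates as P(s) + Q(t), so its minimum is min P + min Q.
P'(s) = 12s(s - 2)(s + 1) vanishes at s ∈ {-1, 0, 2}; Q'(t) = 4t(t - 1)(t + 1) vanishes at t ∈ {-1, 0, 1}.
Local minima of P (where P''>0): P(-1)=-5, P(2)=-32. Local minima of Q: Q(-1)=-1, Q(1)=-1.
So the global minimum of C is P(2) + Q(-1) = -32 − 1 = -33, attained at (2, -1).

-33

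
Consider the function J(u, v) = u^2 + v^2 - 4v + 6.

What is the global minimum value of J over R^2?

J(u,v) separates as P(u) + Q(v) + 6, so its minimum is min P + min Q + 6.
P'(u) = 2u vanishes at u ∈ {0}; Q'(v) = 2v - 4 vanishes at v ∈ {2}.
Local minima of P (where P''>0): P(0)=0. Local minima of Q: Q(2)=-4.
So the global minimum of J is P(0) + Q(2) + 6 = 0 − 4 + 6 = 2, attained at (0, 2).

2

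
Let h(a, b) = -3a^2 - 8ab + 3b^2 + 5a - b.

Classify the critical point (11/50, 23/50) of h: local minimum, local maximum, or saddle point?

saddle point

The Hessian of h is constant: H = [[-6, -8], [-8, 6]].
det(H) = (-6)·6 − (-8)² = -100.
Since det(H) < 0, H is indefinite and the critical point is a saddle point.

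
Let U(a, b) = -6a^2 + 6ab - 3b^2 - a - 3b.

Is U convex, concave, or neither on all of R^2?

concave

U is quadratic, so its Hessian is the constant matrix H = [[-12, 6], [6, -6]].
det(H) = 36, tr(H) = -18.
det(H) > 0 and tr(H) < 0, so H is negative definite everywhere: concave.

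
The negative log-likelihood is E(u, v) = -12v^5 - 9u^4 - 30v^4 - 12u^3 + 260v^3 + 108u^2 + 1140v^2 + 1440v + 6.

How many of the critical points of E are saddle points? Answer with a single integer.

6

E separates as a function of u plus a function of v, so ∇E=0 decouples.
∂E/∂u = -36u(u - 2)(u + 3) = 0 at u ∈ {-3, 0, 2}; ∂E/∂v = -60(v - 4)(v + 1)(v + 2)(v + 3) = 0 at v ∈ {-3, -2, -1, 4}.
The Hessian is diagonal: diag(E_uu, E_vv). Second derivatives: E_uu(-3)=-540, E_uu(0)=216, E_uu(2)=-360; E_vv(-3)=840, E_vv(-2)=-360, E_vv(-1)=600, E_vv(4)=-12600.
Saddle points occur where the two diagonal entries have opposite signs: (-3, -3), (-3, -1), (0, -2), (0, 4), (2, -3), (2, -1). Count: 6.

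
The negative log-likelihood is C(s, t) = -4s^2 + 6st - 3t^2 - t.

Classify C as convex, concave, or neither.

concave

C is quadratic, so its Hessian is the constant matrix H = [[-8, 6], [6, -6]].
det(H) = 12, tr(H) = -14.
det(H) > 0 and tr(H) < 0, so H is negative definite everywhere: concave.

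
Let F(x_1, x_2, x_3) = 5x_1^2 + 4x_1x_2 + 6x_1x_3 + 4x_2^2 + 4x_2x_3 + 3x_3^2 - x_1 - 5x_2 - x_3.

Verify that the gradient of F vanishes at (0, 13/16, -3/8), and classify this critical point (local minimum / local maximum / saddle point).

∇F = (10x_1 + 4x_2 + 6x_3 - 1, 4x_1 + 8x_2 + 4x_3 - 5, 6x_1 + 4x_2 + 6x_3 - 1); substituting (0, 13/16, -3/8) gives ∇F = (0, 0, 0), so (0, 13/16, -3/8) is indeed a critical point.
The Hessian is constant: H = [[10, 4, 6], [4, 8, 4], [6, 4, 6]].
Leading principal minors: Δ₁ = 10, Δ₂ = 64, Δ₃ = 128.
All leading minors are positive, so H is positive definite: a local minimum.

local minimum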